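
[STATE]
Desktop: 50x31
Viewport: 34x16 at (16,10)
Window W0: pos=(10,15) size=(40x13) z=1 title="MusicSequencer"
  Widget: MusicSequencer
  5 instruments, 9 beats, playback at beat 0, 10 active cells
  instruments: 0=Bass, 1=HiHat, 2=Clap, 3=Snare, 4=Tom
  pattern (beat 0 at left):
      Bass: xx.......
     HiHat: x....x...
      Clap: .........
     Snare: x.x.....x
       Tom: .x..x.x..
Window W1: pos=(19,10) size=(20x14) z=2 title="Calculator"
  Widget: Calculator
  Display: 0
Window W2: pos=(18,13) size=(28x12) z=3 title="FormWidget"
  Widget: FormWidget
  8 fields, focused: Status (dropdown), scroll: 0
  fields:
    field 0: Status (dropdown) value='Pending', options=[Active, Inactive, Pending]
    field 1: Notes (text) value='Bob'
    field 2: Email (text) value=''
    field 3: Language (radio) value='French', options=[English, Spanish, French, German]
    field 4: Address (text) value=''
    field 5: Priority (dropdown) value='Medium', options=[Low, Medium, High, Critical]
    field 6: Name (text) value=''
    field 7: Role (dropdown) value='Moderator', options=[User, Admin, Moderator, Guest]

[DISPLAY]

   ┏━━━━━━━━━━━━━━━━━━┓           
   ┃ Calculator       ┃           
   ┠──────────────────┨           
  ┏━━━━━━━━━━━━━━━━━━━━━━━━━━┓    
  ┃ FormWidget               ┃    
━━┠──────────────────────────┨━━━┓
cS┃> Status:     [Pending  ▼]┃   ┃
──┃  Notes:      [Bob       ]┃───┨
 ▼┃  Email:      [          ]┃   ┃
s█┃  Language:   ( ) English ┃   ┃
t█┃  Address:    [          ]┃   ┃
p·┃  Priority:   [Medium   ▼]┃   ┃
e█┃  Name:       [          ]┃   ┃
m·┃  Role:       [Moderator▼]┃   ┃
  ┗━━━━━━━━━━━━━━━━━━━━━━━━━━┛   ┃
                                 ┃


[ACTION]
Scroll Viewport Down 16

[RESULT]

━━┠──────────────────────────┨━━━┓
cS┃> Status:     [Pending  ▼]┃   ┃
──┃  Notes:      [Bob       ]┃───┨
 ▼┃  Email:      [          ]┃   ┃
s█┃  Language:   ( ) English ┃   ┃
t█┃  Address:    [          ]┃   ┃
p·┃  Priority:   [Medium   ▼]┃   ┃
e█┃  Name:       [          ]┃   ┃
m·┃  Role:       [Moderator▼]┃   ┃
  ┗━━━━━━━━━━━━━━━━━━━━━━━━━━┛   ┃
                                 ┃
                                 ┃
━━━━━━━━━━━━━━━━━━━━━━━━━━━━━━━━━┛
                                  
                                  
                                  


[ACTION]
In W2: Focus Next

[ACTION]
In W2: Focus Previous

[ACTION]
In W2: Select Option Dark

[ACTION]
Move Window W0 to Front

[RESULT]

━━━━━━━━━━━━━━━━━━━━━━━━━━━━━━━━━┓
cSequencer                       ┃
─────────────────────────────────┨
 ▼12345678                       ┃
s██·······                       ┃
t█····█···                       ┃
p·········                       ┃
e█·█·····█                       ┃
m·█··█·█··                       ┃
                                 ┃
                                 ┃
                                 ┃
━━━━━━━━━━━━━━━━━━━━━━━━━━━━━━━━━┛
                                  
                                  
                                  


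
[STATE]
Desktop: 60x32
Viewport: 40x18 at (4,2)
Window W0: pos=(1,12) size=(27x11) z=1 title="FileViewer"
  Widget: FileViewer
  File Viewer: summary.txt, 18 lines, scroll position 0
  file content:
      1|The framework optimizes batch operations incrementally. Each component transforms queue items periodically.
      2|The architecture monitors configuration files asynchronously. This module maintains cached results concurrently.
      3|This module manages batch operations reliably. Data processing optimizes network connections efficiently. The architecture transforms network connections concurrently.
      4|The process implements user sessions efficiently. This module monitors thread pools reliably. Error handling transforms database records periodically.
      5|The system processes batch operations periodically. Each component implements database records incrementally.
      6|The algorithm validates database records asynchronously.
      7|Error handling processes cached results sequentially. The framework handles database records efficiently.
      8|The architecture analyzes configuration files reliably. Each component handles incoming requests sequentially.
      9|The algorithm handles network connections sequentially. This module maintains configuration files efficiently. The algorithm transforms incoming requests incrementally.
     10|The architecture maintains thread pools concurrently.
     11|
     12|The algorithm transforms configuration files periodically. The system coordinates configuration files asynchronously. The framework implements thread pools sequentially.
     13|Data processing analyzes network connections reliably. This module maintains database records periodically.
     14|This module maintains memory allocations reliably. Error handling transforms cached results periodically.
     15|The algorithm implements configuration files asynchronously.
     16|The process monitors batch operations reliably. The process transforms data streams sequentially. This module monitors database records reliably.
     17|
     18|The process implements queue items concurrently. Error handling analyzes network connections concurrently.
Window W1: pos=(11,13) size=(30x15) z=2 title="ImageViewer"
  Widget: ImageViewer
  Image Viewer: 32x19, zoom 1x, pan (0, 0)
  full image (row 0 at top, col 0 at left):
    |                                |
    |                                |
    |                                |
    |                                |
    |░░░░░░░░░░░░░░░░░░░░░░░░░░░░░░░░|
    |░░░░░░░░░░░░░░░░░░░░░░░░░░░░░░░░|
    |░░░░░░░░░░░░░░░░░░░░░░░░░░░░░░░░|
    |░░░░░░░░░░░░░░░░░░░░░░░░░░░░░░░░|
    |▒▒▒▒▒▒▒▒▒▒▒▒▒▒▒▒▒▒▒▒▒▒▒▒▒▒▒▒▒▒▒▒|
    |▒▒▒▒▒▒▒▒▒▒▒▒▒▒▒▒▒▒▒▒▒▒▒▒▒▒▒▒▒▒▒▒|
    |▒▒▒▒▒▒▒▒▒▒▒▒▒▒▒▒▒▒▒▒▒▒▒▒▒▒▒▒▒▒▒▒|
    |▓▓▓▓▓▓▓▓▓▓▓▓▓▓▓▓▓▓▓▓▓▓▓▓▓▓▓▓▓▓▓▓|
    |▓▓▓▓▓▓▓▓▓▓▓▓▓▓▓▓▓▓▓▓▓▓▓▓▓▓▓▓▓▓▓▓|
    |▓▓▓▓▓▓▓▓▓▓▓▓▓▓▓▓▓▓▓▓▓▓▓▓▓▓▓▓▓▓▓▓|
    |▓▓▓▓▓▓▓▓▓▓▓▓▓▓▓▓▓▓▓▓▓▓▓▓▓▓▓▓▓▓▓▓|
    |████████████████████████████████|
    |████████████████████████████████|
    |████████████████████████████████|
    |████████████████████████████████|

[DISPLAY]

                                        
                                        
                                        
                                        
                                        
                                        
                                        
                                        
                                        
                                        
━━━━━━━━━━━━━━━━━━━━━━━┓                
ileView┏━━━━━━━━━━━━━━━━━━━━━━━━━━━━┓   
───────┃ ImageViewer                ┃   
e frame┠────────────────────────────┨   
e archi┃                            ┃   
is modu┃                            ┃   
e proce┃                            ┃   
e syste┃                            ┃   


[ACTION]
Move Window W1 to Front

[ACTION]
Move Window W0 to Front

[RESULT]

                                        
                                        
                                        
                                        
                                        
                                        
                                        
                                        
                                        
                                        
━━━━━━━━━━━━━━━━━━━━━━━┓                
ileViewer              ┃━━━━━━━━━━━━┓   
───────────────────────┨            ┃   
e framework optimizes ▲┃────────────┨   
e architecture monitor█┃            ┃   
is module manages batc░┃            ┃   
e process implements u░┃            ┃   
e system processes bat░┃            ┃   


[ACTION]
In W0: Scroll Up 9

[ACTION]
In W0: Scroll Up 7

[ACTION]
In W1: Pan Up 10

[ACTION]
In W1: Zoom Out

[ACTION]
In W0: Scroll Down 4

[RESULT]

                                        
                                        
                                        
                                        
                                        
                                        
                                        
                                        
                                        
                                        
━━━━━━━━━━━━━━━━━━━━━━━┓                
ileViewer              ┃━━━━━━━━━━━━┓   
───────────────────────┨            ┃   
e system processes bat▲┃────────────┨   
e algorithm validates ░┃            ┃   
ror handling processes█┃            ┃   
e architecture analyze░┃            ┃   
e algorithm handles ne░┃            ┃   


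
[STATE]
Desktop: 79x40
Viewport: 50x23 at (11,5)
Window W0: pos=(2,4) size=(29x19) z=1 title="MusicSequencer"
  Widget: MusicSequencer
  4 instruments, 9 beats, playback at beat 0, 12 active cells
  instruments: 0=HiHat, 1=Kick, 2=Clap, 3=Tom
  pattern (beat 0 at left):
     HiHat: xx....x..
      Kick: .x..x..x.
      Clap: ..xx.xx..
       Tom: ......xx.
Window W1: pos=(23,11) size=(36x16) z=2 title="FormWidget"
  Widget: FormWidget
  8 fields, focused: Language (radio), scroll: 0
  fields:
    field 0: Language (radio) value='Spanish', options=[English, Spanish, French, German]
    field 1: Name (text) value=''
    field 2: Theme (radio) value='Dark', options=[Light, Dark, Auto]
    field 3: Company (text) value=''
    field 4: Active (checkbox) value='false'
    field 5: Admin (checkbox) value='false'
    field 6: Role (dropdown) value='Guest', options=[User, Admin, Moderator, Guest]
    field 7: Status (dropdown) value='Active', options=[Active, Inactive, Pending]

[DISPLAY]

quencer            ┃                              
───────────────────┨                              
2345678            ┃                              
····█··            ┃                              
··█··█·            ┃                              
██·██··            ┃                              
····██·     ┏━━━━━━━━━━━━━━━━━━━━━━━━━━━━━━━━━━┓  
            ┃ FormWidget                       ┃  
            ┠──────────────────────────────────┨  
            ┃> Language:   ( ) English  (●) Spa┃  
            ┃  Name:       [                  ]┃  
            ┃  Theme:      ( ) Light  (●) Dark ┃  
            ┃  Company:    [                  ]┃  
            ┃  Active:     [ ]                 ┃  
            ┃  Admin:      [ ]                 ┃  
            ┃  Role:       [Guest            ▼]┃  
            ┃  Status:     [Active           ▼]┃  
━━━━━━━━━━━━┃                                  ┃  
            ┃                                  ┃  
            ┃                                  ┃  
            ┃                                  ┃  
            ┗━━━━━━━━━━━━━━━━━━━━━━━━━━━━━━━━━━┛  
                                                  


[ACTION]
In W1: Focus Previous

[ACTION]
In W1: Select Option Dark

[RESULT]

quencer            ┃                              
───────────────────┨                              
2345678            ┃                              
····█··            ┃                              
··█··█·            ┃                              
██·██··            ┃                              
····██·     ┏━━━━━━━━━━━━━━━━━━━━━━━━━━━━━━━━━━┓  
            ┃ FormWidget                       ┃  
            ┠──────────────────────────────────┨  
            ┃  Language:   ( ) English  (●) Spa┃  
            ┃  Name:       [                  ]┃  
            ┃  Theme:      ( ) Light  (●) Dark ┃  
            ┃  Company:    [                  ]┃  
            ┃  Active:     [ ]                 ┃  
            ┃  Admin:      [ ]                 ┃  
            ┃  Role:       [Guest            ▼]┃  
            ┃> Status:     [Active           ▼]┃  
━━━━━━━━━━━━┃                                  ┃  
            ┃                                  ┃  
            ┃                                  ┃  
            ┃                                  ┃  
            ┗━━━━━━━━━━━━━━━━━━━━━━━━━━━━━━━━━━┛  
                                                  


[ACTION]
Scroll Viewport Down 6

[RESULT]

····██·     ┏━━━━━━━━━━━━━━━━━━━━━━━━━━━━━━━━━━┓  
            ┃ FormWidget                       ┃  
            ┠──────────────────────────────────┨  
            ┃  Language:   ( ) English  (●) Spa┃  
            ┃  Name:       [                  ]┃  
            ┃  Theme:      ( ) Light  (●) Dark ┃  
            ┃  Company:    [                  ]┃  
            ┃  Active:     [ ]                 ┃  
            ┃  Admin:      [ ]                 ┃  
            ┃  Role:       [Guest            ▼]┃  
            ┃> Status:     [Active           ▼]┃  
━━━━━━━━━━━━┃                                  ┃  
            ┃                                  ┃  
            ┃                                  ┃  
            ┃                                  ┃  
            ┗━━━━━━━━━━━━━━━━━━━━━━━━━━━━━━━━━━┛  
                                                  
                                                  
                                                  
                                                  
                                                  
                                                  
                                                  


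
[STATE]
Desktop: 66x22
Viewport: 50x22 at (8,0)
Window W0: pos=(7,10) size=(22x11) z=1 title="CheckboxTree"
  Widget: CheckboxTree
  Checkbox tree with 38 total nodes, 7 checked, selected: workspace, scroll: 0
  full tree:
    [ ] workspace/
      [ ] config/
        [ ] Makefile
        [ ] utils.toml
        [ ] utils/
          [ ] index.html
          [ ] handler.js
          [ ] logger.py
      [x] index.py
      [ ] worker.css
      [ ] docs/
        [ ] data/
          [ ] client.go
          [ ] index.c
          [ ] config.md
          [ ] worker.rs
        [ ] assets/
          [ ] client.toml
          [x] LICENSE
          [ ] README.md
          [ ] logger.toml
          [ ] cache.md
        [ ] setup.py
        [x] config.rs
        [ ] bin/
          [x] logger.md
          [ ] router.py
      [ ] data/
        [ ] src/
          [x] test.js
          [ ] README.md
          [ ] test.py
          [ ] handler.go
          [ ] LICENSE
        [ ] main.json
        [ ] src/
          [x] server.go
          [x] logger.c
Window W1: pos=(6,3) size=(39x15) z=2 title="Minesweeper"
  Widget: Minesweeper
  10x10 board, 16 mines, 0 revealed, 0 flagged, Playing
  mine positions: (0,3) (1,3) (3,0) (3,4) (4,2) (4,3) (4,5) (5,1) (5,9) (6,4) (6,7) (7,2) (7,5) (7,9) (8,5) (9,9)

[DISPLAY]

                                                  
                                                  
                                                  
━━━━━━━━━━━━━━━━━━━━━━━━━━━━━━━━━━━━┓             
Minesweeper                         ┃             
────────────────────────────────────┨             
■■■■■■■■■                           ┃             
■■■■■■■■■                           ┃             
■■■■■■■■■                           ┃             
■■■■■■■■■                           ┃             
■■■■■■■■■                           ┃             
■■■■■■■■■                           ┃             
■■■■■■■■■                           ┃             
■■■■■■■■■                           ┃             
■■■■■■■■■                           ┃             
■■■■■■■■■                           ┃             
                                    ┃             
━━━━━━━━━━━━━━━━━━━━━━━━━━━━━━━━━━━━┛             
       [ ] index.htm┃                             
       [ ] handler.j┃                             
━━━━━━━━━━━━━━━━━━━━┛                             
                                                  


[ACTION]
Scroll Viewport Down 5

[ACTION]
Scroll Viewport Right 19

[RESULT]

                                                  
                                                  
                                                  
━━━━━━━━━━━━━━━━━━━━━━━━━━━━┓                     
per                         ┃                     
────────────────────────────┨                     
■                           ┃                     
■                           ┃                     
■                           ┃                     
■                           ┃                     
■                           ┃                     
■                           ┃                     
■                           ┃                     
■                           ┃                     
■                           ┃                     
■                           ┃                     
                            ┃                     
━━━━━━━━━━━━━━━━━━━━━━━━━━━━┛                     
 ] index.htm┃                                     
 ] handler.j┃                                     
━━━━━━━━━━━━┛                                     
                                                  


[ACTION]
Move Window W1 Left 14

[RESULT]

                                                  
                                                  
                                                  
━━━━━━━━━━━━━━━━━━━━━━┓                           
                      ┃                           
──────────────────────┨                           
                      ┃                           
                      ┃                           
                      ┃                           
                      ┃                           
                      ┃                           
                      ┃                           
                      ┃                           
                      ┃                           
                      ┃                           
                      ┃                           
                      ┃                           
━━━━━━━━━━━━━━━━━━━━━━┛                           
 ] index.htm┃                                     
 ] handler.j┃                                     
━━━━━━━━━━━━┛                                     
                                                  


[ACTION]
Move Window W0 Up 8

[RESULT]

                                                  
                                                  
━━━━━━━━━━━━┓                                     
━━━━━━━━━━━━━━━━━━━━━━┓                           
                      ┃                           
──────────────────────┨                           
                      ┃                           
                      ┃                           
                      ┃                           
                      ┃                           
                      ┃                           
                      ┃                           
                      ┃                           
                      ┃                           
                      ┃                           
                      ┃                           
                      ┃                           
━━━━━━━━━━━━━━━━━━━━━━┛                           
                                                  
                                                  
                                                  
                                                  


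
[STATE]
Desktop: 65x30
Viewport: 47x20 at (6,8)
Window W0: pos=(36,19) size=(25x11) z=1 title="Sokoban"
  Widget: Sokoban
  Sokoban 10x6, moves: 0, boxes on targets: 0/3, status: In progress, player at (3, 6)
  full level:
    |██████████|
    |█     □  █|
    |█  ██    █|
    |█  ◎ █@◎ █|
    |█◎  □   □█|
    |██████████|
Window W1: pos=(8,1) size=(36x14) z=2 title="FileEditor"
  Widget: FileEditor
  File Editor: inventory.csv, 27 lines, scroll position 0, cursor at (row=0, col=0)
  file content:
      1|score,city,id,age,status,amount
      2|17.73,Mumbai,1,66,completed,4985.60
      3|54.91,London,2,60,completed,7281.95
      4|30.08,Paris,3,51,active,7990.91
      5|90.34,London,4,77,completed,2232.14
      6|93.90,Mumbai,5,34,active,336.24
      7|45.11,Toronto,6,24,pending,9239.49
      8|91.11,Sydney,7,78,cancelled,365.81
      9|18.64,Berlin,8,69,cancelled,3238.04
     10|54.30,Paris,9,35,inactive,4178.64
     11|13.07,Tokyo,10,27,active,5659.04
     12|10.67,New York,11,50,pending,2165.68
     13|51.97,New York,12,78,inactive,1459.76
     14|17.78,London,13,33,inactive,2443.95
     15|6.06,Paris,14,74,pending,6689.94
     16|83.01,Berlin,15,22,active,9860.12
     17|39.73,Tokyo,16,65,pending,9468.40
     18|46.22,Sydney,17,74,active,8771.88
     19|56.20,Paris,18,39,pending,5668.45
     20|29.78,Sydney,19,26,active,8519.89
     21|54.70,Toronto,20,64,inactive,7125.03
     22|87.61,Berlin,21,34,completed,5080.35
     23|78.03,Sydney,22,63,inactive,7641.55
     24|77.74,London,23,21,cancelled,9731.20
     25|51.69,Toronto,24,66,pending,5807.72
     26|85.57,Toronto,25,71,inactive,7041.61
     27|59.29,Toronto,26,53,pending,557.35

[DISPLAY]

  ┃90.34,London,4,77,completed,2232.░┃         
  ┃93.90,Mumbai,5,34,active,336.24  ░┃         
  ┃45.11,Toronto,6,24,pending,9239.4░┃         
  ┃91.11,Sydney,7,78,cancelled,365.8░┃         
  ┃18.64,Berlin,8,69,cancelled,3238.░┃         
  ┃54.30,Paris,9,35,inactive,4178.64▼┃         
  ┗━━━━━━━━━━━━━━━━━━━━━━━━━━━━━━━━━━┛         
                                               
                                               
                                               
                                               
                              ┏━━━━━━━━━━━━━━━━
                              ┃ Sokoban        
                              ┠────────────────
                              ┃██████████      
                              ┃█     □  █      
                              ┃█  ██    █      
                              ┃█  ◎ █@◎ █      
                              ┃█◎  □   □█      
                              ┃██████████      


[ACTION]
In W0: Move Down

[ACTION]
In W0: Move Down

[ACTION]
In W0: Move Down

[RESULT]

  ┃90.34,London,4,77,completed,2232.░┃         
  ┃93.90,Mumbai,5,34,active,336.24  ░┃         
  ┃45.11,Toronto,6,24,pending,9239.4░┃         
  ┃91.11,Sydney,7,78,cancelled,365.8░┃         
  ┃18.64,Berlin,8,69,cancelled,3238.░┃         
  ┃54.30,Paris,9,35,inactive,4178.64▼┃         
  ┗━━━━━━━━━━━━━━━━━━━━━━━━━━━━━━━━━━┛         
                                               
                                               
                                               
                                               
                              ┏━━━━━━━━━━━━━━━━
                              ┃ Sokoban        
                              ┠────────────────
                              ┃██████████      
                              ┃█     □  █      
                              ┃█  ██    █      
                              ┃█  ◎ █ ◎ █      
                              ┃█◎  □ @ □█      
                              ┃██████████      


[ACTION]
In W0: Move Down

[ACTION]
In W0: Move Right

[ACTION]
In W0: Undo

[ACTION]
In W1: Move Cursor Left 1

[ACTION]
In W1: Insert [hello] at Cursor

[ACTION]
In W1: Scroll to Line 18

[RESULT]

  ┃87.61,Berlin,21,34,completed,5080░┃         
  ┃78.03,Sydney,22,63,inactive,7641.░┃         
  ┃77.74,London,23,21,cancelled,9731░┃         
  ┃51.69,Toronto,24,66,pending,5807.░┃         
  ┃85.57,Toronto,25,71,inactive,7041█┃         
  ┃59.29,Toronto,26,53,pending,557.3▼┃         
  ┗━━━━━━━━━━━━━━━━━━━━━━━━━━━━━━━━━━┛         
                                               
                                               
                                               
                                               
                              ┏━━━━━━━━━━━━━━━━
                              ┃ Sokoban        
                              ┠────────────────
                              ┃██████████      
                              ┃█     □  █      
                              ┃█  ██    █      
                              ┃█  ◎ █ ◎ █      
                              ┃█◎  □ @ □█      
                              ┃██████████      


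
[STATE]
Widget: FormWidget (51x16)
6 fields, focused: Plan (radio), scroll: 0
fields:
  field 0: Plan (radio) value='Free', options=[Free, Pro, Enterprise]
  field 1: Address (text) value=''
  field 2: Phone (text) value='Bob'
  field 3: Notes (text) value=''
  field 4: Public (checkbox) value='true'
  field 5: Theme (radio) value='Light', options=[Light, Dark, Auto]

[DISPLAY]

> Plan:       (●) Free  ( ) Pro  ( ) Enterprise    
  Address:    [                                   ]
  Phone:      [Bob                                ]
  Notes:      [                                   ]
  Public:     [x]                                  
  Theme:      (●) Light  ( ) Dark  ( ) Auto        
                                                   
                                                   
                                                   
                                                   
                                                   
                                                   
                                                   
                                                   
                                                   
                                                   


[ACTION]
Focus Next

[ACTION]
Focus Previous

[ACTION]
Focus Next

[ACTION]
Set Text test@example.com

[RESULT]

  Plan:       (●) Free  ( ) Pro  ( ) Enterprise    
> Address:    [test@example.com                   ]
  Phone:      [Bob                                ]
  Notes:      [                                   ]
  Public:     [x]                                  
  Theme:      (●) Light  ( ) Dark  ( ) Auto        
                                                   
                                                   
                                                   
                                                   
                                                   
                                                   
                                                   
                                                   
                                                   
                                                   


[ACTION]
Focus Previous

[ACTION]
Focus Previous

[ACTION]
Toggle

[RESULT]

  Plan:       (●) Free  ( ) Pro  ( ) Enterprise    
  Address:    [test@example.com                   ]
  Phone:      [Bob                                ]
  Notes:      [                                   ]
  Public:     [x]                                  
> Theme:      (●) Light  ( ) Dark  ( ) Auto        
                                                   
                                                   
                                                   
                                                   
                                                   
                                                   
                                                   
                                                   
                                                   
                                                   


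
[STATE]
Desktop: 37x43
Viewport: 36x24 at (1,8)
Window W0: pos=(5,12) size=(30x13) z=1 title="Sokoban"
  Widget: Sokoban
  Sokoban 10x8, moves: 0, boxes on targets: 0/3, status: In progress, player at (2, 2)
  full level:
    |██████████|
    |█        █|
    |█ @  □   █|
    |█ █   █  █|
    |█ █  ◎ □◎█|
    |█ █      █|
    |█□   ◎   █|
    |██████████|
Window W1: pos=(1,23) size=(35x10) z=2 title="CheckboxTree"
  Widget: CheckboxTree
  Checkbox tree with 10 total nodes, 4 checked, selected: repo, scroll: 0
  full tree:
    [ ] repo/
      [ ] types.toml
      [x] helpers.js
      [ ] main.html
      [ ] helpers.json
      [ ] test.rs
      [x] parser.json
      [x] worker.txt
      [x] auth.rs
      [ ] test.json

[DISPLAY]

                                    
                                    
                                    
                                    
    ┏━━━━━━━━━━━━━━━━━━━━━━━━━━━━┓  
    ┃ Sokoban                    ┃  
    ┠────────────────────────────┨  
    ┃██████████                  ┃  
    ┃█        █                  ┃  
    ┃█ @  □   █                  ┃  
    ┃█ █   █  █                  ┃  
    ┃█ █  ◎ □◎█                  ┃  
    ┃█ █      █                  ┃  
    ┃█□   ◎   █                  ┃  
    ┃██████████                  ┃  
┏━━━━━━━━━━━━━━━━━━━━━━━━━━━━━━━━━┓ 
┃ CheckboxTree                    ┃ 
┠─────────────────────────────────┨ 
┃>[-] repo/                       ┃ 
┃   [ ] types.toml                ┃ 
┃   [x] helpers.js                ┃ 
┃   [ ] main.html                 ┃ 
┃   [ ] helpers.json              ┃ 
┃   [ ] test.rs                   ┃ 


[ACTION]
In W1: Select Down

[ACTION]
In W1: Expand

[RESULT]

                                    
                                    
                                    
                                    
    ┏━━━━━━━━━━━━━━━━━━━━━━━━━━━━┓  
    ┃ Sokoban                    ┃  
    ┠────────────────────────────┨  
    ┃██████████                  ┃  
    ┃█        █                  ┃  
    ┃█ @  □   █                  ┃  
    ┃█ █   █  █                  ┃  
    ┃█ █  ◎ □◎█                  ┃  
    ┃█ █      █                  ┃  
    ┃█□   ◎   █                  ┃  
    ┃██████████                  ┃  
┏━━━━━━━━━━━━━━━━━━━━━━━━━━━━━━━━━┓ 
┃ CheckboxTree                    ┃ 
┠─────────────────────────────────┨ 
┃ [-] repo/                       ┃ 
┃>  [ ] types.toml                ┃ 
┃   [x] helpers.js                ┃ 
┃   [ ] main.html                 ┃ 
┃   [ ] helpers.json              ┃ 
┃   [ ] test.rs                   ┃ 


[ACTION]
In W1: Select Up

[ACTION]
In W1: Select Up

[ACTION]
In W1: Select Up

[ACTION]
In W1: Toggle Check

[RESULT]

                                    
                                    
                                    
                                    
    ┏━━━━━━━━━━━━━━━━━━━━━━━━━━━━┓  
    ┃ Sokoban                    ┃  
    ┠────────────────────────────┨  
    ┃██████████                  ┃  
    ┃█        █                  ┃  
    ┃█ @  □   █                  ┃  
    ┃█ █   █  █                  ┃  
    ┃█ █  ◎ □◎█                  ┃  
    ┃█ █      █                  ┃  
    ┃█□   ◎   █                  ┃  
    ┃██████████                  ┃  
┏━━━━━━━━━━━━━━━━━━━━━━━━━━━━━━━━━┓ 
┃ CheckboxTree                    ┃ 
┠─────────────────────────────────┨ 
┃>[x] repo/                       ┃ 
┃   [x] types.toml                ┃ 
┃   [x] helpers.js                ┃ 
┃   [x] main.html                 ┃ 
┃   [x] helpers.json              ┃ 
┃   [x] test.rs                   ┃ 


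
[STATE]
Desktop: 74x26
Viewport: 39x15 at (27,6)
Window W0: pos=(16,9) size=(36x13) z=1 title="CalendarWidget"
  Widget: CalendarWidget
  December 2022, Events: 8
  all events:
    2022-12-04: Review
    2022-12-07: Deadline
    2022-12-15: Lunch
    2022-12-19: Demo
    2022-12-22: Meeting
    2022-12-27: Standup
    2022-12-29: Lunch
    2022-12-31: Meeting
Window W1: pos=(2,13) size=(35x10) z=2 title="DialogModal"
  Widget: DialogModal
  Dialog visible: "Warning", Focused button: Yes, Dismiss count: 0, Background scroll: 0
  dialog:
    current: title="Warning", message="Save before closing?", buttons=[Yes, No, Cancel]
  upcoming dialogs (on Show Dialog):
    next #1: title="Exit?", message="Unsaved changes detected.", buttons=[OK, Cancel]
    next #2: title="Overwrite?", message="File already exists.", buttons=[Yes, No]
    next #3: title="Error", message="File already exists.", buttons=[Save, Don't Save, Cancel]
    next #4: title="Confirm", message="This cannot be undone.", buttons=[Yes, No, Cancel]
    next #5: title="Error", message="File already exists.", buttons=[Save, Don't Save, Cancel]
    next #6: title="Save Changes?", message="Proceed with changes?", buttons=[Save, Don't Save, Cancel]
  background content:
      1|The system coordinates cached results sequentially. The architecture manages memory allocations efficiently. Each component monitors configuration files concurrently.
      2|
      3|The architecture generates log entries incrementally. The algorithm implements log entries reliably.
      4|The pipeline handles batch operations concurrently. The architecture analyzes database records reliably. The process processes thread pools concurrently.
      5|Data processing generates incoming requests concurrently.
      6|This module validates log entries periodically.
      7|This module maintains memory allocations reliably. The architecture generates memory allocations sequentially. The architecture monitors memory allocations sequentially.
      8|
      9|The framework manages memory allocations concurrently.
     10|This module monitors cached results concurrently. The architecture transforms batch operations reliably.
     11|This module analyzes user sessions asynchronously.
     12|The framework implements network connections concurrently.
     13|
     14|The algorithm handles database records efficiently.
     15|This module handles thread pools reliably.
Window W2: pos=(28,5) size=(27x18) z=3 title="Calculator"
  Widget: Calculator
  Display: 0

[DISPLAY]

 ┃ Calculator              ┃           
 ┠─────────────────────────┨           
 ┃                        0┃           
━┃┌───┬───┬───┬───┐        ┃           
i┃│ 7 │ 8 │ 9 │ ÷ │        ┃           
─┃├───┼───┼───┼───┤        ┃           
D┃│ 4 │ 5 │ 6 │ × │        ┃           
━┃├───┼───┼───┼───┤        ┃           
 ┃│ 1 │ 2 │ 3 │ - │        ┃           
─┃├───┼───┼───┼───┤        ┃           
─┃│ 0 │ . │ = │ + │        ┃           
 ┃├───┼───┼───┼───┤        ┃           
g┃│ C │ MC│ MR│ M+│        ┃           
 ┃└───┴───┴───┴───┘        ┃           
─┃                         ┃           


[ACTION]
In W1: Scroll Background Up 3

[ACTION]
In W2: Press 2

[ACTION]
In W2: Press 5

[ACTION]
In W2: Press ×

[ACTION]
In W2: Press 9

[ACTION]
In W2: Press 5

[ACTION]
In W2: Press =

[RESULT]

 ┃ Calculator              ┃           
 ┠─────────────────────────┨           
 ┃                     2375┃           
━┃┌───┬───┬───┬───┐        ┃           
i┃│ 7 │ 8 │ 9 │ ÷ │        ┃           
─┃├───┼───┼───┼───┤        ┃           
D┃│ 4 │ 5 │ 6 │ × │        ┃           
━┃├───┼───┼───┼───┤        ┃           
 ┃│ 1 │ 2 │ 3 │ - │        ┃           
─┃├───┼───┼───┼───┤        ┃           
─┃│ 0 │ . │ = │ + │        ┃           
 ┃├───┼───┼───┼───┤        ┃           
g┃│ C │ MC│ MR│ M+│        ┃           
 ┃└───┴───┴───┴───┘        ┃           
─┃                         ┃           
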